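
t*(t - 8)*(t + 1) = t^3 - 7*t^2 - 8*t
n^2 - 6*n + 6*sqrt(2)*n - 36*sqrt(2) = (n - 6)*(n + 6*sqrt(2))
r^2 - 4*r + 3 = (r - 3)*(r - 1)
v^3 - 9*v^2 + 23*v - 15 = (v - 5)*(v - 3)*(v - 1)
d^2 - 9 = (d - 3)*(d + 3)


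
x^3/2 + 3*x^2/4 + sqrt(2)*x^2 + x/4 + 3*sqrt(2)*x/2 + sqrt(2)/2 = (x/2 + sqrt(2))*(x + 1/2)*(x + 1)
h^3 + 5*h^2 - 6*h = h*(h - 1)*(h + 6)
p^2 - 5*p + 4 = (p - 4)*(p - 1)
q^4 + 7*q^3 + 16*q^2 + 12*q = q*(q + 2)^2*(q + 3)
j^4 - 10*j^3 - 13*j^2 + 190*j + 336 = (j - 8)*(j - 7)*(j + 2)*(j + 3)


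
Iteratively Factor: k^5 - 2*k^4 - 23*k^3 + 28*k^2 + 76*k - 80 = (k - 2)*(k^4 - 23*k^2 - 18*k + 40) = (k - 2)*(k + 4)*(k^3 - 4*k^2 - 7*k + 10) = (k - 2)*(k + 2)*(k + 4)*(k^2 - 6*k + 5) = (k - 2)*(k - 1)*(k + 2)*(k + 4)*(k - 5)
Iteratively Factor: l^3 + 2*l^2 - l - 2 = (l - 1)*(l^2 + 3*l + 2) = (l - 1)*(l + 1)*(l + 2)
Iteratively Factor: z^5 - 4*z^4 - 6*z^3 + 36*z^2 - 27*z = (z - 3)*(z^4 - z^3 - 9*z^2 + 9*z) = z*(z - 3)*(z^3 - z^2 - 9*z + 9) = z*(z - 3)^2*(z^2 + 2*z - 3) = z*(z - 3)^2*(z - 1)*(z + 3)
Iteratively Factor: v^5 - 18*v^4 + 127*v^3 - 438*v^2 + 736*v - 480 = (v - 3)*(v^4 - 15*v^3 + 82*v^2 - 192*v + 160) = (v - 4)*(v - 3)*(v^3 - 11*v^2 + 38*v - 40) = (v - 5)*(v - 4)*(v - 3)*(v^2 - 6*v + 8) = (v - 5)*(v - 4)*(v - 3)*(v - 2)*(v - 4)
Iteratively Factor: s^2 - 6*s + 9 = (s - 3)*(s - 3)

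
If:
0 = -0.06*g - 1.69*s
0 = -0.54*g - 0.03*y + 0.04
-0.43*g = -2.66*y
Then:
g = 0.07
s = -0.00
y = 0.01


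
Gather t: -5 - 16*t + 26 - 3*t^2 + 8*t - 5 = -3*t^2 - 8*t + 16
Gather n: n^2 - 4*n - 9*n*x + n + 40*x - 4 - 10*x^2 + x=n^2 + n*(-9*x - 3) - 10*x^2 + 41*x - 4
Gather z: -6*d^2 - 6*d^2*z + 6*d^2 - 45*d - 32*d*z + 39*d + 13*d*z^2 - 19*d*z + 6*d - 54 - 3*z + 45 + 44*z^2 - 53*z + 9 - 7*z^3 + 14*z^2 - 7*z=-7*z^3 + z^2*(13*d + 58) + z*(-6*d^2 - 51*d - 63)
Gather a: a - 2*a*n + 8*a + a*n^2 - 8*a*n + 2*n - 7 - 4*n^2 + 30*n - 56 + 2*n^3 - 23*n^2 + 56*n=a*(n^2 - 10*n + 9) + 2*n^3 - 27*n^2 + 88*n - 63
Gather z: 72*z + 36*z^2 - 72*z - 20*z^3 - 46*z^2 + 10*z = -20*z^3 - 10*z^2 + 10*z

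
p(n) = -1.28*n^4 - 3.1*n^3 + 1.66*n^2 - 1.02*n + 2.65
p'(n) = -5.12*n^3 - 9.3*n^2 + 3.32*n - 1.02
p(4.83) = -1009.48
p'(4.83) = -778.86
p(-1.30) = 9.94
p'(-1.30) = -9.80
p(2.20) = -54.55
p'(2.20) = -93.25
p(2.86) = -144.85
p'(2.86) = -187.37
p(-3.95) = -87.97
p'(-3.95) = 156.31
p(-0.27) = 3.10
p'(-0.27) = -2.49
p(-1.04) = 7.50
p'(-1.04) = -8.77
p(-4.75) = -274.42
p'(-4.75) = 322.10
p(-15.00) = -53946.05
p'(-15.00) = 15136.68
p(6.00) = -2272.19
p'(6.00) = -1421.82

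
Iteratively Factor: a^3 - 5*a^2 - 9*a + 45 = (a + 3)*(a^2 - 8*a + 15) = (a - 3)*(a + 3)*(a - 5)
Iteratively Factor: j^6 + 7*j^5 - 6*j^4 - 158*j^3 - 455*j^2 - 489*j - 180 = (j - 5)*(j^5 + 12*j^4 + 54*j^3 + 112*j^2 + 105*j + 36) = (j - 5)*(j + 4)*(j^4 + 8*j^3 + 22*j^2 + 24*j + 9) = (j - 5)*(j + 1)*(j + 4)*(j^3 + 7*j^2 + 15*j + 9) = (j - 5)*(j + 1)^2*(j + 4)*(j^2 + 6*j + 9) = (j - 5)*(j + 1)^2*(j + 3)*(j + 4)*(j + 3)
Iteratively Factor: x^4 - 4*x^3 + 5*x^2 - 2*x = (x - 1)*(x^3 - 3*x^2 + 2*x) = x*(x - 1)*(x^2 - 3*x + 2) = x*(x - 1)^2*(x - 2)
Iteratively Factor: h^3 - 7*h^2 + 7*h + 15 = (h - 5)*(h^2 - 2*h - 3) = (h - 5)*(h - 3)*(h + 1)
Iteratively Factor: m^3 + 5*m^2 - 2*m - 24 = (m - 2)*(m^2 + 7*m + 12) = (m - 2)*(m + 3)*(m + 4)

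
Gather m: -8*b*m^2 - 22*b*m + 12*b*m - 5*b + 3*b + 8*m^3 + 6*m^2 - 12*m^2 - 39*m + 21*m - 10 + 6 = -2*b + 8*m^3 + m^2*(-8*b - 6) + m*(-10*b - 18) - 4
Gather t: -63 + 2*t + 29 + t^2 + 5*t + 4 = t^2 + 7*t - 30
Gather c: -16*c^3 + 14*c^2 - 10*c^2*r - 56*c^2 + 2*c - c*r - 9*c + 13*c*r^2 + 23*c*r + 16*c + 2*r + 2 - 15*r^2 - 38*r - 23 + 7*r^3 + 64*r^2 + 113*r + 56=-16*c^3 + c^2*(-10*r - 42) + c*(13*r^2 + 22*r + 9) + 7*r^3 + 49*r^2 + 77*r + 35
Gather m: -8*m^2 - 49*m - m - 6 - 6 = -8*m^2 - 50*m - 12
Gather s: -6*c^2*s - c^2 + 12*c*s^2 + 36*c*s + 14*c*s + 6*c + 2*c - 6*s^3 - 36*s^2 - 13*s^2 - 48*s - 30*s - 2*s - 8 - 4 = -c^2 + 8*c - 6*s^3 + s^2*(12*c - 49) + s*(-6*c^2 + 50*c - 80) - 12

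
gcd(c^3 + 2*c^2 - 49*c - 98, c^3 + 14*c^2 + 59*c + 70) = c^2 + 9*c + 14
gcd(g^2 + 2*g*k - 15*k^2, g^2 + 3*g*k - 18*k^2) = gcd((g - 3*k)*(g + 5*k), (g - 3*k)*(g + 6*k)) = g - 3*k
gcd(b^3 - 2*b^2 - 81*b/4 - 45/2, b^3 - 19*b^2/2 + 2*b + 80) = b + 5/2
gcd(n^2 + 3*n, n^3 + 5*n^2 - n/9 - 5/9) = 1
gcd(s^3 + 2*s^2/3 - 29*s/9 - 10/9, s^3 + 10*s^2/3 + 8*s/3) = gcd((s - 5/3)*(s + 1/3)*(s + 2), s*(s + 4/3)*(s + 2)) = s + 2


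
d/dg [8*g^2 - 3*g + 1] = 16*g - 3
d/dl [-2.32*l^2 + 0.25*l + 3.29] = 0.25 - 4.64*l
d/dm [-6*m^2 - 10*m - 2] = -12*m - 10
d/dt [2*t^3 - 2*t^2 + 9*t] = 6*t^2 - 4*t + 9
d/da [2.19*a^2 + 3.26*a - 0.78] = 4.38*a + 3.26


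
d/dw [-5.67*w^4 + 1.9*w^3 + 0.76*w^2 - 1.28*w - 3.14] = -22.68*w^3 + 5.7*w^2 + 1.52*w - 1.28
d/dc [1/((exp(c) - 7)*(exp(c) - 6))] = (13 - 2*exp(c))*exp(c)/(exp(4*c) - 26*exp(3*c) + 253*exp(2*c) - 1092*exp(c) + 1764)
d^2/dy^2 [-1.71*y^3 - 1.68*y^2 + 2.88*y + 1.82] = -10.26*y - 3.36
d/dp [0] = 0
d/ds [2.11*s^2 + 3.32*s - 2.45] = 4.22*s + 3.32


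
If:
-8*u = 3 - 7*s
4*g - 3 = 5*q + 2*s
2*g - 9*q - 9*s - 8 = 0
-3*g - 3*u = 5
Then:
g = -94/17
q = -355/51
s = 247/51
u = 197/51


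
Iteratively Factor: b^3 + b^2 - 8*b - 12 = (b + 2)*(b^2 - b - 6) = (b + 2)^2*(b - 3)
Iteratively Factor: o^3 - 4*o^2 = (o)*(o^2 - 4*o) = o^2*(o - 4)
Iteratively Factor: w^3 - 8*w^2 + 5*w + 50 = (w + 2)*(w^2 - 10*w + 25) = (w - 5)*(w + 2)*(w - 5)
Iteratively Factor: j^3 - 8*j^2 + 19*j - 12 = (j - 1)*(j^2 - 7*j + 12) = (j - 3)*(j - 1)*(j - 4)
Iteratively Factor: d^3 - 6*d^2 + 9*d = (d - 3)*(d^2 - 3*d) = (d - 3)^2*(d)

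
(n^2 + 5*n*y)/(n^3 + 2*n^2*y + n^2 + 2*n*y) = (n + 5*y)/(n^2 + 2*n*y + n + 2*y)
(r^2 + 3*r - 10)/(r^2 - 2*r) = (r + 5)/r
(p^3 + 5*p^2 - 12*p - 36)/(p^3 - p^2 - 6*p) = (p + 6)/p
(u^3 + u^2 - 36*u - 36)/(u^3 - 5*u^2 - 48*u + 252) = (u^2 + 7*u + 6)/(u^2 + u - 42)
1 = 1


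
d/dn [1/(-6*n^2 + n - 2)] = (12*n - 1)/(6*n^2 - n + 2)^2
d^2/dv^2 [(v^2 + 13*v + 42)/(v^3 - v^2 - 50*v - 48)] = 2*(v^3 + 21*v^2 - 123*v + 343)/(v^6 - 21*v^5 + 123*v^4 - 7*v^3 - 984*v^2 - 1344*v - 512)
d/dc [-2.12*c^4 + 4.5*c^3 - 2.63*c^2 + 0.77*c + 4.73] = -8.48*c^3 + 13.5*c^2 - 5.26*c + 0.77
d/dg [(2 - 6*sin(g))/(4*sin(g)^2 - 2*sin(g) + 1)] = 2*(12*sin(g)^2 - 8*sin(g) - 1)*cos(g)/(4*sin(g)^2 - 2*sin(g) + 1)^2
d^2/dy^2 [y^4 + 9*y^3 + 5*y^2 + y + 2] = 12*y^2 + 54*y + 10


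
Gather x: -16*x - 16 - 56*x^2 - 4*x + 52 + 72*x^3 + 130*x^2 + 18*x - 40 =72*x^3 + 74*x^2 - 2*x - 4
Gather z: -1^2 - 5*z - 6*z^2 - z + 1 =-6*z^2 - 6*z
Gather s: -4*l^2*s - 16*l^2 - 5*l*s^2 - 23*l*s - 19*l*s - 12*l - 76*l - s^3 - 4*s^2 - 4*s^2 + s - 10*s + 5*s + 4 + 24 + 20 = -16*l^2 - 88*l - s^3 + s^2*(-5*l - 8) + s*(-4*l^2 - 42*l - 4) + 48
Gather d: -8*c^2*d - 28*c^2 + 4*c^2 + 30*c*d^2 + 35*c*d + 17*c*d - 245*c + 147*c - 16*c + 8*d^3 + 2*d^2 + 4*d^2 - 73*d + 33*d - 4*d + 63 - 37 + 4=-24*c^2 - 114*c + 8*d^3 + d^2*(30*c + 6) + d*(-8*c^2 + 52*c - 44) + 30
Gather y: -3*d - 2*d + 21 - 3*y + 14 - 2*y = -5*d - 5*y + 35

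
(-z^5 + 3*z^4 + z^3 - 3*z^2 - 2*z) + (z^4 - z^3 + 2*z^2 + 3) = -z^5 + 4*z^4 - z^2 - 2*z + 3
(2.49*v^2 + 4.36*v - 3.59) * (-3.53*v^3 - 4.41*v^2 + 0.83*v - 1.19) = -8.7897*v^5 - 26.3717*v^4 - 4.4882*v^3 + 16.4876*v^2 - 8.1681*v + 4.2721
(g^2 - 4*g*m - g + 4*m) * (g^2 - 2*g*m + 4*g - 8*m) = g^4 - 6*g^3*m + 3*g^3 + 8*g^2*m^2 - 18*g^2*m - 4*g^2 + 24*g*m^2 + 24*g*m - 32*m^2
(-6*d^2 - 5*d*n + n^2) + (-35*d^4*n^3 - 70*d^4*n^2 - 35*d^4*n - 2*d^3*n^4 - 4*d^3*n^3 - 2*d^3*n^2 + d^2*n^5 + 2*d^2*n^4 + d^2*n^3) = -35*d^4*n^3 - 70*d^4*n^2 - 35*d^4*n - 2*d^3*n^4 - 4*d^3*n^3 - 2*d^3*n^2 + d^2*n^5 + 2*d^2*n^4 + d^2*n^3 - 6*d^2 - 5*d*n + n^2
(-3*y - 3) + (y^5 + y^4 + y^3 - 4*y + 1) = y^5 + y^4 + y^3 - 7*y - 2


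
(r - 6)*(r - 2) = r^2 - 8*r + 12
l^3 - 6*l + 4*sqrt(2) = (l - sqrt(2))^2*(l + 2*sqrt(2))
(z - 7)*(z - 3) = z^2 - 10*z + 21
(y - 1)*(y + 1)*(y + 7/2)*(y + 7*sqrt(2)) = y^4 + 7*y^3/2 + 7*sqrt(2)*y^3 - y^2 + 49*sqrt(2)*y^2/2 - 7*sqrt(2)*y - 7*y/2 - 49*sqrt(2)/2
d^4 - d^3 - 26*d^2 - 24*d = d*(d - 6)*(d + 1)*(d + 4)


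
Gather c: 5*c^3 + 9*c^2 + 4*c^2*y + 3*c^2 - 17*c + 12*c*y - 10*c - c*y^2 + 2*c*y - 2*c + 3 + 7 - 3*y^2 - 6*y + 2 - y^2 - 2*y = 5*c^3 + c^2*(4*y + 12) + c*(-y^2 + 14*y - 29) - 4*y^2 - 8*y + 12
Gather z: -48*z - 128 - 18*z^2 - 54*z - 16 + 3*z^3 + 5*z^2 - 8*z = 3*z^3 - 13*z^2 - 110*z - 144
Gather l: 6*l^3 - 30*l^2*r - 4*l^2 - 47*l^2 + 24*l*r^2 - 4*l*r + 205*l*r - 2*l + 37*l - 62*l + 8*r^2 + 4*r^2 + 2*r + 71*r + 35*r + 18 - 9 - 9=6*l^3 + l^2*(-30*r - 51) + l*(24*r^2 + 201*r - 27) + 12*r^2 + 108*r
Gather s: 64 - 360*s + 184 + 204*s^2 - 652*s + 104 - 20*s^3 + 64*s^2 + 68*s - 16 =-20*s^3 + 268*s^2 - 944*s + 336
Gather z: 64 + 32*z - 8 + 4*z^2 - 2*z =4*z^2 + 30*z + 56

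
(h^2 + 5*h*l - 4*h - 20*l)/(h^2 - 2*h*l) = (h^2 + 5*h*l - 4*h - 20*l)/(h*(h - 2*l))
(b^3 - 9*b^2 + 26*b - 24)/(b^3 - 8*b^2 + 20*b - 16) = (b - 3)/(b - 2)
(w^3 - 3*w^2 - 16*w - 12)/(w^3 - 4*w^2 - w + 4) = (w^2 - 4*w - 12)/(w^2 - 5*w + 4)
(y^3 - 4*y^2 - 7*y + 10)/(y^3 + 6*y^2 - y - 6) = (y^2 - 3*y - 10)/(y^2 + 7*y + 6)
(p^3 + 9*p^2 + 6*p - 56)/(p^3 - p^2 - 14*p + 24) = (p + 7)/(p - 3)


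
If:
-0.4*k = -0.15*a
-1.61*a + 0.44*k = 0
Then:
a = 0.00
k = 0.00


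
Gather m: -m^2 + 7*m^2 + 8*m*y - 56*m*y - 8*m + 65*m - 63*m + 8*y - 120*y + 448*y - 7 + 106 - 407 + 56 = 6*m^2 + m*(-48*y - 6) + 336*y - 252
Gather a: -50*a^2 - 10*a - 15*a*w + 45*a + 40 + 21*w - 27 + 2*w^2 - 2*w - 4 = -50*a^2 + a*(35 - 15*w) + 2*w^2 + 19*w + 9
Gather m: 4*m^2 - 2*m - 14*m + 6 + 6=4*m^2 - 16*m + 12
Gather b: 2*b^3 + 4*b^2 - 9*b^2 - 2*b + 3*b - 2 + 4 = 2*b^3 - 5*b^2 + b + 2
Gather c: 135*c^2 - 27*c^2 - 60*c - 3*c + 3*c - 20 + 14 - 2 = 108*c^2 - 60*c - 8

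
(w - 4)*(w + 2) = w^2 - 2*w - 8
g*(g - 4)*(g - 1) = g^3 - 5*g^2 + 4*g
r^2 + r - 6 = (r - 2)*(r + 3)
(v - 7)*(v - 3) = v^2 - 10*v + 21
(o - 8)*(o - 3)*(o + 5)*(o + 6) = o^4 - 67*o^2 - 66*o + 720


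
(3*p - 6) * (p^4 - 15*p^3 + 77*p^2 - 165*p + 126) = 3*p^5 - 51*p^4 + 321*p^3 - 957*p^2 + 1368*p - 756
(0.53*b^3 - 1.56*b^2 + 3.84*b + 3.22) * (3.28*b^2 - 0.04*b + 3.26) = 1.7384*b^5 - 5.138*b^4 + 14.3854*b^3 + 5.3224*b^2 + 12.3896*b + 10.4972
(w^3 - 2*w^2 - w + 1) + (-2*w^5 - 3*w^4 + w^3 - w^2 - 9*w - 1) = -2*w^5 - 3*w^4 + 2*w^3 - 3*w^2 - 10*w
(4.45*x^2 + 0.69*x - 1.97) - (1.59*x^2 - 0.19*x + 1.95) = 2.86*x^2 + 0.88*x - 3.92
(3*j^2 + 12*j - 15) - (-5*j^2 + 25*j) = 8*j^2 - 13*j - 15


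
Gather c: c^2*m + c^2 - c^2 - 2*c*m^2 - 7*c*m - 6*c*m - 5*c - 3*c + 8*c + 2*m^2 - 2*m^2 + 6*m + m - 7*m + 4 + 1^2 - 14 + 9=c^2*m + c*(-2*m^2 - 13*m)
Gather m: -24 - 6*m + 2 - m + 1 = -7*m - 21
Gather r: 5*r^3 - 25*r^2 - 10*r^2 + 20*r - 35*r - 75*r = 5*r^3 - 35*r^2 - 90*r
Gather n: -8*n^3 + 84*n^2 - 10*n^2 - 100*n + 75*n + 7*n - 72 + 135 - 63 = -8*n^3 + 74*n^2 - 18*n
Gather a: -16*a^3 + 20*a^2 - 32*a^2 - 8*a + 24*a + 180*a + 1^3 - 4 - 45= -16*a^3 - 12*a^2 + 196*a - 48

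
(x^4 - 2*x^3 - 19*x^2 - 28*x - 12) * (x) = x^5 - 2*x^4 - 19*x^3 - 28*x^2 - 12*x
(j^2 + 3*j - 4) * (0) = 0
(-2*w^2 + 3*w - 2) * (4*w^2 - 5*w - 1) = -8*w^4 + 22*w^3 - 21*w^2 + 7*w + 2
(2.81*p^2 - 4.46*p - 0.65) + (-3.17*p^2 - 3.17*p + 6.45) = -0.36*p^2 - 7.63*p + 5.8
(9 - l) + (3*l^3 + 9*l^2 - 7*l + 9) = 3*l^3 + 9*l^2 - 8*l + 18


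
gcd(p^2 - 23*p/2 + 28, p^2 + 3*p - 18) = 1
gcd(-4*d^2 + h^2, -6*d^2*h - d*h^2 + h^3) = 2*d + h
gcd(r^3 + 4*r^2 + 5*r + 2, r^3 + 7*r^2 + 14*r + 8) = r^2 + 3*r + 2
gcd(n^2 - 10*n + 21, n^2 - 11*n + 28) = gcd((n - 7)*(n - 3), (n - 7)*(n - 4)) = n - 7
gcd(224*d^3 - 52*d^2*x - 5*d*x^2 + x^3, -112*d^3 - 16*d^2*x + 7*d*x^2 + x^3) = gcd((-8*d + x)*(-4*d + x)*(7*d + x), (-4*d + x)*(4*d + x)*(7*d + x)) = -28*d^2 + 3*d*x + x^2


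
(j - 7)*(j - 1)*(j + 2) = j^3 - 6*j^2 - 9*j + 14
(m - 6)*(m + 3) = m^2 - 3*m - 18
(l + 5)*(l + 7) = l^2 + 12*l + 35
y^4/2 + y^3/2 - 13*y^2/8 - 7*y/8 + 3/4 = (y/2 + 1)*(y - 3/2)*(y - 1/2)*(y + 1)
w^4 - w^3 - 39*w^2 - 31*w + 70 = (w - 7)*(w - 1)*(w + 2)*(w + 5)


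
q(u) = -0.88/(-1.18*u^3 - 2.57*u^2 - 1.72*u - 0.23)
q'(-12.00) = -0.00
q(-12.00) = -0.00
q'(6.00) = -0.00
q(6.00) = 0.00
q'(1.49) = -0.10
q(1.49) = 0.07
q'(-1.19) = -19.71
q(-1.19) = -5.30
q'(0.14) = -8.03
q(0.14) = 1.68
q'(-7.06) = -0.00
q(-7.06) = -0.00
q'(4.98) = -0.00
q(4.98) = 0.00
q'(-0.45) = -6.34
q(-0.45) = -6.71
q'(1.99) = -0.04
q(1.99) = 0.04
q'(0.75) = -0.56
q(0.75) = 0.25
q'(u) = -0.88*(3.54*u^2 + 5.14*u + 1.72)/(-1.18*u^3 - 2.57*u^2 - 1.72*u - 0.23)^2 = (-3.1152*u^2 - 4.5232*u - 1.5136)/(1.18*u^3 + 2.57*u^2 + 1.72*u + 0.23)^2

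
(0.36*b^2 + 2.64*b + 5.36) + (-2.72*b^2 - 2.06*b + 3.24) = -2.36*b^2 + 0.58*b + 8.6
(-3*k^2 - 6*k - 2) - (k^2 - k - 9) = -4*k^2 - 5*k + 7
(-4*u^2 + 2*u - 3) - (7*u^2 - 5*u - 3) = -11*u^2 + 7*u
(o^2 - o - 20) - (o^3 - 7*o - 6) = -o^3 + o^2 + 6*o - 14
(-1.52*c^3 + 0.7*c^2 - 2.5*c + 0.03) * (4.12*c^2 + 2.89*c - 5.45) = -6.2624*c^5 - 1.5088*c^4 + 0.00700000000000012*c^3 - 10.9164*c^2 + 13.7117*c - 0.1635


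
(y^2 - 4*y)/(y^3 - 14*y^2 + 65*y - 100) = y/(y^2 - 10*y + 25)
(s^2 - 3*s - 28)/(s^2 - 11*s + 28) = (s + 4)/(s - 4)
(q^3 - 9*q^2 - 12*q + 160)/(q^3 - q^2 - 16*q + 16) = (q^2 - 13*q + 40)/(q^2 - 5*q + 4)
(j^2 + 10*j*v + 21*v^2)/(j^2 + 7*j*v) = (j + 3*v)/j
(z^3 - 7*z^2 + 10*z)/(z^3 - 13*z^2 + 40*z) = (z - 2)/(z - 8)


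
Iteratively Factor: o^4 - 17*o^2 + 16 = (o - 1)*(o^3 + o^2 - 16*o - 16) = (o - 4)*(o - 1)*(o^2 + 5*o + 4) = (o - 4)*(o - 1)*(o + 4)*(o + 1)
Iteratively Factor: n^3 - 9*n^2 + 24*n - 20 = (n - 2)*(n^2 - 7*n + 10) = (n - 5)*(n - 2)*(n - 2)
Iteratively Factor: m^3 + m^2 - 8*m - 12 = (m + 2)*(m^2 - m - 6) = (m + 2)^2*(m - 3)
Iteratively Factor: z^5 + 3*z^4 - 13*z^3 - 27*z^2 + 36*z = (z - 3)*(z^4 + 6*z^3 + 5*z^2 - 12*z) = z*(z - 3)*(z^3 + 6*z^2 + 5*z - 12) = z*(z - 3)*(z + 4)*(z^2 + 2*z - 3) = z*(z - 3)*(z - 1)*(z + 4)*(z + 3)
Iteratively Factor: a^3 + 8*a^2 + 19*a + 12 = (a + 4)*(a^2 + 4*a + 3) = (a + 3)*(a + 4)*(a + 1)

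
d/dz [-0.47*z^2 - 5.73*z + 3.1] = -0.94*z - 5.73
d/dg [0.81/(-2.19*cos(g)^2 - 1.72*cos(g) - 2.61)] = -(3.5478*cos(g) + 1.3932)*sin(g)/(2.19*cos(g)^2 + 1.72*cos(g) + 2.61)^2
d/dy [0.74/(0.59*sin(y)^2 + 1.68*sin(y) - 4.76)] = -(0.8732*sin(y) + 1.2432)*cos(y)/(0.59*sin(y)^2 + 1.68*sin(y) - 4.76)^2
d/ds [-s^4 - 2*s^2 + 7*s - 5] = -4*s^3 - 4*s + 7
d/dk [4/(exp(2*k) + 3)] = -8*exp(2*k)/(exp(2*k) + 3)^2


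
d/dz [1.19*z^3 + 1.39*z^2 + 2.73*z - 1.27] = 3.57*z^2 + 2.78*z + 2.73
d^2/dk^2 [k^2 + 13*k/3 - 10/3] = 2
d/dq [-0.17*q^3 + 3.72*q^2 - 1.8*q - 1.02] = -0.51*q^2 + 7.44*q - 1.8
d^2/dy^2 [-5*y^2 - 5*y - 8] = -10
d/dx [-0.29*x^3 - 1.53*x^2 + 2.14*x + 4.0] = -0.87*x^2 - 3.06*x + 2.14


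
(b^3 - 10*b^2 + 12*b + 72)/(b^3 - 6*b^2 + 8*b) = (b^3 - 10*b^2 + 12*b + 72)/(b*(b^2 - 6*b + 8))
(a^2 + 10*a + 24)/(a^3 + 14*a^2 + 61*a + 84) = (a + 6)/(a^2 + 10*a + 21)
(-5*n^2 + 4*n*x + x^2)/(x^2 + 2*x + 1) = (-5*n^2 + 4*n*x + x^2)/(x^2 + 2*x + 1)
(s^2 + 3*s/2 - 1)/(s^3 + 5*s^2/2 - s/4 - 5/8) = 4*(s + 2)/(4*s^2 + 12*s + 5)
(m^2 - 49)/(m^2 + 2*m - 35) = (m - 7)/(m - 5)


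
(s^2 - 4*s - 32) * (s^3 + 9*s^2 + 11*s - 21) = s^5 + 5*s^4 - 57*s^3 - 353*s^2 - 268*s + 672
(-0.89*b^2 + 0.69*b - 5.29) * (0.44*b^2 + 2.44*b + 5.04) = -0.3916*b^4 - 1.868*b^3 - 5.1296*b^2 - 9.43*b - 26.6616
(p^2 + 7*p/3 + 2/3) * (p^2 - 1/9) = p^4 + 7*p^3/3 + 5*p^2/9 - 7*p/27 - 2/27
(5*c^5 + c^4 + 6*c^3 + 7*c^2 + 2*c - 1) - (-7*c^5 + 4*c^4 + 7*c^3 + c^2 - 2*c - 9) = 12*c^5 - 3*c^4 - c^3 + 6*c^2 + 4*c + 8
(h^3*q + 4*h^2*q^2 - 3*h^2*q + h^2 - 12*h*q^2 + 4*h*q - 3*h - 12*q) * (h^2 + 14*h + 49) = h^5*q + 4*h^4*q^2 + 11*h^4*q + h^4 + 44*h^3*q^2 + 11*h^3*q + 11*h^3 + 28*h^2*q^2 - 103*h^2*q + 7*h^2 - 588*h*q^2 + 28*h*q - 147*h - 588*q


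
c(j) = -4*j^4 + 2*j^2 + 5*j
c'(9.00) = -11623.00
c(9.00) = -26037.00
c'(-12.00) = 27605.00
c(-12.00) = -82716.00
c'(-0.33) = 4.25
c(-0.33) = -1.48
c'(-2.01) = 126.89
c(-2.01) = -67.26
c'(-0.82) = 10.54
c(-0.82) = -4.56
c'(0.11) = 5.42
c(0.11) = 0.57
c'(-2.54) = 257.03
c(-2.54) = -166.29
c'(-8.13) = 8570.36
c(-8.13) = -17383.66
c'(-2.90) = 383.62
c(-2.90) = -280.59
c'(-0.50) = 5.00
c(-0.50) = -2.25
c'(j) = -16*j^3 + 4*j + 5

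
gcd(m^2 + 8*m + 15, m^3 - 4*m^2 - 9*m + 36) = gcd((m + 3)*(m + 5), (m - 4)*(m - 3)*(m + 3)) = m + 3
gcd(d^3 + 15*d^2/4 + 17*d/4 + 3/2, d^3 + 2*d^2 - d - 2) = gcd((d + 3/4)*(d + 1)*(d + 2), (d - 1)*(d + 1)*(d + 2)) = d^2 + 3*d + 2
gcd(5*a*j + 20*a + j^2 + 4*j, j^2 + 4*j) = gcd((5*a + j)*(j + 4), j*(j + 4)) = j + 4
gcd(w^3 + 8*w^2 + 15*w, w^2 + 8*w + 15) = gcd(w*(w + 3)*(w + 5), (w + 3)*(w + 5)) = w^2 + 8*w + 15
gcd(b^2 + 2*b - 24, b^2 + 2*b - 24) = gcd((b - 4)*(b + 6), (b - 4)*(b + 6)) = b^2 + 2*b - 24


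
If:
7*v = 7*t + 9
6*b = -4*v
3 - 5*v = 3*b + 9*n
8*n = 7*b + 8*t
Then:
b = -272/189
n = -73/189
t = 55/63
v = 136/63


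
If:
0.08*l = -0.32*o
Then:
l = -4.0*o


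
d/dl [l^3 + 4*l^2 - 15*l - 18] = 3*l^2 + 8*l - 15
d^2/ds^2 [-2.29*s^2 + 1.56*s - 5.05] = -4.58000000000000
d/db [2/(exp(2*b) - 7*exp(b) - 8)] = (14 - 4*exp(b))*exp(b)/(-exp(2*b) + 7*exp(b) + 8)^2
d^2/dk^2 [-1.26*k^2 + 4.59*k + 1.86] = -2.52000000000000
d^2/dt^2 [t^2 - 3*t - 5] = 2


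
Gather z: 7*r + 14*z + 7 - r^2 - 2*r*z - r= -r^2 + 6*r + z*(14 - 2*r) + 7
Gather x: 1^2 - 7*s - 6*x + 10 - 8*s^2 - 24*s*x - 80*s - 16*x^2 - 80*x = -8*s^2 - 87*s - 16*x^2 + x*(-24*s - 86) + 11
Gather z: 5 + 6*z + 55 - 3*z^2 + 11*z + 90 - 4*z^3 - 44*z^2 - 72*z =-4*z^3 - 47*z^2 - 55*z + 150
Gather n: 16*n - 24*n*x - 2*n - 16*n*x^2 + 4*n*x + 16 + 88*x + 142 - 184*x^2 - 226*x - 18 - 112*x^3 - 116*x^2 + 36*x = n*(-16*x^2 - 20*x + 14) - 112*x^3 - 300*x^2 - 102*x + 140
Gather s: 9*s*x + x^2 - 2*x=9*s*x + x^2 - 2*x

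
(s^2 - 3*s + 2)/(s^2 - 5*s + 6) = (s - 1)/(s - 3)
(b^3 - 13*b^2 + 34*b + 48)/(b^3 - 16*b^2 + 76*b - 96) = (b + 1)/(b - 2)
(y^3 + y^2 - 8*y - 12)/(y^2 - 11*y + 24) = (y^2 + 4*y + 4)/(y - 8)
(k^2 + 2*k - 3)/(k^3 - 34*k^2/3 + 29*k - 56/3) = 3*(k + 3)/(3*k^2 - 31*k + 56)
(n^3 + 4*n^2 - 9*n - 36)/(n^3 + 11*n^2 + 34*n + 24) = (n^2 - 9)/(n^2 + 7*n + 6)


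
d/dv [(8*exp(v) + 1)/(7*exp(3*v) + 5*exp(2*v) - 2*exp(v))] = (-112*exp(3*v) - 61*exp(2*v) - 10*exp(v) + 2)*exp(-v)/(49*exp(4*v) + 70*exp(3*v) - 3*exp(2*v) - 20*exp(v) + 4)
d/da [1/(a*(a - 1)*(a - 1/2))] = 2*(-6*a^2 + 6*a - 1)/(a^2*(4*a^4 - 12*a^3 + 13*a^2 - 6*a + 1))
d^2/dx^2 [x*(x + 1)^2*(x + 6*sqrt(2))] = 12*x^2 + 12*x + 36*sqrt(2)*x + 2 + 24*sqrt(2)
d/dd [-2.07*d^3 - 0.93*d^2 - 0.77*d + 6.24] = -6.21*d^2 - 1.86*d - 0.77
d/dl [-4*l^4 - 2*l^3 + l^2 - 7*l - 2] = -16*l^3 - 6*l^2 + 2*l - 7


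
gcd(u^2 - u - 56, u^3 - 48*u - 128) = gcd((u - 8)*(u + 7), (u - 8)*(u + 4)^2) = u - 8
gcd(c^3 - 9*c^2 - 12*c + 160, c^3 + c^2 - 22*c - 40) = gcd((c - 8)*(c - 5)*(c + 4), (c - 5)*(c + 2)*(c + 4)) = c^2 - c - 20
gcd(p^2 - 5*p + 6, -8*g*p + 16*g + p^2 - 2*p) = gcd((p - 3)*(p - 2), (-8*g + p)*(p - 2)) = p - 2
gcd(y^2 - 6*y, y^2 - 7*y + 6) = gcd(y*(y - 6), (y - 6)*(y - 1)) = y - 6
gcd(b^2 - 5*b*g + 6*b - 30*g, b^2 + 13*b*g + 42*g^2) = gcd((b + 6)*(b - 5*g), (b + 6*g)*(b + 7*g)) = 1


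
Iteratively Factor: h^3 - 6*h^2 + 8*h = (h)*(h^2 - 6*h + 8) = h*(h - 4)*(h - 2)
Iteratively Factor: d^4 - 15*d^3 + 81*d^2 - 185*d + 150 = (d - 5)*(d^3 - 10*d^2 + 31*d - 30) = (d - 5)*(d - 3)*(d^2 - 7*d + 10) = (d - 5)*(d - 3)*(d - 2)*(d - 5)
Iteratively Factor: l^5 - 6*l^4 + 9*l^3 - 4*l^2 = (l - 1)*(l^4 - 5*l^3 + 4*l^2) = (l - 1)^2*(l^3 - 4*l^2) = l*(l - 1)^2*(l^2 - 4*l) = l*(l - 4)*(l - 1)^2*(l)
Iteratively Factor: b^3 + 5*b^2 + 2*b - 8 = (b - 1)*(b^2 + 6*b + 8) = (b - 1)*(b + 4)*(b + 2)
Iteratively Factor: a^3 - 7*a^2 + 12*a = (a - 3)*(a^2 - 4*a) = a*(a - 3)*(a - 4)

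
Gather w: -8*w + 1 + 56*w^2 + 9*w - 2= 56*w^2 + w - 1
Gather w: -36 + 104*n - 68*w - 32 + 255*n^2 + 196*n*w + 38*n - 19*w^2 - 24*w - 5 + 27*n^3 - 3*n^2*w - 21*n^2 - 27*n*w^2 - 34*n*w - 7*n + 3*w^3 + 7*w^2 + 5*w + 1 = 27*n^3 + 234*n^2 + 135*n + 3*w^3 + w^2*(-27*n - 12) + w*(-3*n^2 + 162*n - 87) - 72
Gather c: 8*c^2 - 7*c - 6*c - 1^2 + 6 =8*c^2 - 13*c + 5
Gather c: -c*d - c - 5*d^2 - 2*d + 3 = c*(-d - 1) - 5*d^2 - 2*d + 3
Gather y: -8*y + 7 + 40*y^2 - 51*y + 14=40*y^2 - 59*y + 21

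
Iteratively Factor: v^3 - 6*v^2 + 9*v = (v)*(v^2 - 6*v + 9) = v*(v - 3)*(v - 3)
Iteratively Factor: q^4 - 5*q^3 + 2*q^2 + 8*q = (q - 2)*(q^3 - 3*q^2 - 4*q) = (q - 2)*(q + 1)*(q^2 - 4*q) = q*(q - 2)*(q + 1)*(q - 4)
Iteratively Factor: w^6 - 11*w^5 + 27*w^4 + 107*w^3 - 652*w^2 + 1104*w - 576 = (w - 4)*(w^5 - 7*w^4 - w^3 + 103*w^2 - 240*w + 144) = (w - 4)*(w - 1)*(w^4 - 6*w^3 - 7*w^2 + 96*w - 144) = (w - 4)*(w - 1)*(w + 4)*(w^3 - 10*w^2 + 33*w - 36) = (w - 4)*(w - 3)*(w - 1)*(w + 4)*(w^2 - 7*w + 12) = (w - 4)^2*(w - 3)*(w - 1)*(w + 4)*(w - 3)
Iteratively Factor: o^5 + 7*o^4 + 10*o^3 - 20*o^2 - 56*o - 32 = (o + 2)*(o^4 + 5*o^3 - 20*o - 16) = (o - 2)*(o + 2)*(o^3 + 7*o^2 + 14*o + 8) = (o - 2)*(o + 2)^2*(o^2 + 5*o + 4) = (o - 2)*(o + 2)^2*(o + 4)*(o + 1)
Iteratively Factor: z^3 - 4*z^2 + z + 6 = (z - 3)*(z^2 - z - 2) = (z - 3)*(z - 2)*(z + 1)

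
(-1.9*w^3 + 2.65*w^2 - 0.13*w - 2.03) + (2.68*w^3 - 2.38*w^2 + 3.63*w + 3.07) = 0.78*w^3 + 0.27*w^2 + 3.5*w + 1.04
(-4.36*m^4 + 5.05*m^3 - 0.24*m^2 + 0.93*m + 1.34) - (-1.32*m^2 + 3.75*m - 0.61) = -4.36*m^4 + 5.05*m^3 + 1.08*m^2 - 2.82*m + 1.95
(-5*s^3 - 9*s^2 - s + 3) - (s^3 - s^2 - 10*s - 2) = -6*s^3 - 8*s^2 + 9*s + 5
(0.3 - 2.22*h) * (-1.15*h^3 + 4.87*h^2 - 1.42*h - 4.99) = 2.553*h^4 - 11.1564*h^3 + 4.6134*h^2 + 10.6518*h - 1.497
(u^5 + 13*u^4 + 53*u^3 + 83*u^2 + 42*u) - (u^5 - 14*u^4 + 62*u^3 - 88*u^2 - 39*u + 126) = 27*u^4 - 9*u^3 + 171*u^2 + 81*u - 126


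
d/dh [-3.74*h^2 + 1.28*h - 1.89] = 1.28 - 7.48*h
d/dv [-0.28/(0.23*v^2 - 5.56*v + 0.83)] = (0.1288*v - 1.5568)/(0.23*v^2 - 5.56*v + 0.83)^2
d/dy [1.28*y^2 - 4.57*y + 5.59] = 2.56*y - 4.57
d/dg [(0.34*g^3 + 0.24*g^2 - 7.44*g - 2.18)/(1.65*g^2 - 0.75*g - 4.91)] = (0.561*g^4 - 0.51*g^3 + 7.0878*g^2 + 4.8372*g + 34.8954)/(2.7225*g^4 - 2.475*g^3 - 15.6405*g^2 + 7.365*g + 24.1081)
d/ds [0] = 0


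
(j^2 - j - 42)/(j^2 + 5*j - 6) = (j - 7)/(j - 1)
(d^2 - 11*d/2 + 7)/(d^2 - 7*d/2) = (d - 2)/d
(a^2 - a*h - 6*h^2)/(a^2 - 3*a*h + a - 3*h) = (a + 2*h)/(a + 1)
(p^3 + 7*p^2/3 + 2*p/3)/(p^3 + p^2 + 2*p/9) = 3*(p + 2)/(3*p + 2)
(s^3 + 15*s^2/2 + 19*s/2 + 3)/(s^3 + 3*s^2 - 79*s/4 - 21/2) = 2*(s + 1)/(2*s - 7)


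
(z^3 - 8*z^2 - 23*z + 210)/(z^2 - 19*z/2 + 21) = 2*(z^2 - 2*z - 35)/(2*z - 7)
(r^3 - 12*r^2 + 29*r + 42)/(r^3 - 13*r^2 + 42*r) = (r + 1)/r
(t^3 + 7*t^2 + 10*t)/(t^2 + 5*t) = t + 2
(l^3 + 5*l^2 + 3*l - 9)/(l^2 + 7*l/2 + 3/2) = 2*(l^2 + 2*l - 3)/(2*l + 1)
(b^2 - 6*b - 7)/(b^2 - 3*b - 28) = (b + 1)/(b + 4)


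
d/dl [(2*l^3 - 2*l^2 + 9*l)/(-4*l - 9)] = (-16*l^3 - 46*l^2 + 36*l - 81)/(16*l^2 + 72*l + 81)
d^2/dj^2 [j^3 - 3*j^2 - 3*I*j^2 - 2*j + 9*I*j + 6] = 6*j - 6 - 6*I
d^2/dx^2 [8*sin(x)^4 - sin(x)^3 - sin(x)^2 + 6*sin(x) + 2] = -128*sin(x)^4 + 9*sin(x)^3 + 100*sin(x)^2 - 12*sin(x) - 2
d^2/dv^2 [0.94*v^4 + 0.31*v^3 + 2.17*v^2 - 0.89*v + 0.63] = 11.28*v^2 + 1.86*v + 4.34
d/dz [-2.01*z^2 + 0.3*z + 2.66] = 0.3 - 4.02*z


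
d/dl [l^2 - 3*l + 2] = 2*l - 3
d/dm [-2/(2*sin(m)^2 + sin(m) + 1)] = 2*(4*sin(m) + 1)*cos(m)/(sin(m) - cos(2*m) + 2)^2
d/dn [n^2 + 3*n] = 2*n + 3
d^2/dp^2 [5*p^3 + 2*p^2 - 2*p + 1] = 30*p + 4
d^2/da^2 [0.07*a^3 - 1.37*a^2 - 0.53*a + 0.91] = 0.42*a - 2.74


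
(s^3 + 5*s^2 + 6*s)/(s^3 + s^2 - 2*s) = (s + 3)/(s - 1)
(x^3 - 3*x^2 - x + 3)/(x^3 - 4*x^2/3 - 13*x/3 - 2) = 3*(x - 1)/(3*x + 2)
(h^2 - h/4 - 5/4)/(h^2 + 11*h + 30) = (4*h^2 - h - 5)/(4*(h^2 + 11*h + 30))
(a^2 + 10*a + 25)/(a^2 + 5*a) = (a + 5)/a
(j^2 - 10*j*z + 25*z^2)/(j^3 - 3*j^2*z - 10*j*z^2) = (j - 5*z)/(j*(j + 2*z))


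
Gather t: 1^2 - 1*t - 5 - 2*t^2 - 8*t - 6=-2*t^2 - 9*t - 10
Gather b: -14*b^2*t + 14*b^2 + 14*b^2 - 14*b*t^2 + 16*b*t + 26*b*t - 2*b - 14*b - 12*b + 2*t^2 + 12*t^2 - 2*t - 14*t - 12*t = b^2*(28 - 14*t) + b*(-14*t^2 + 42*t - 28) + 14*t^2 - 28*t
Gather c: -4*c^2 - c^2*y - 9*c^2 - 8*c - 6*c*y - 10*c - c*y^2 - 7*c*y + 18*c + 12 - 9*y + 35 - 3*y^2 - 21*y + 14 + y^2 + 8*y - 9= c^2*(-y - 13) + c*(-y^2 - 13*y) - 2*y^2 - 22*y + 52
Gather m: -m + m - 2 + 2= 0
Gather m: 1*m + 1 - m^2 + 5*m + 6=-m^2 + 6*m + 7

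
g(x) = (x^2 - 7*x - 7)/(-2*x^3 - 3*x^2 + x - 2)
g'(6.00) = -0.02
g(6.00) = 0.02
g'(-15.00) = 0.00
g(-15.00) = 0.05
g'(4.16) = -0.07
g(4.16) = 0.10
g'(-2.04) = 625.23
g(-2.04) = 25.17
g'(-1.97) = 1111.36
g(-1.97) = -33.14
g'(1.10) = -2.69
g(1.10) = 1.88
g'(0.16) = 3.22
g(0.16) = 4.20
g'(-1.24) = 2.50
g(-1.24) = -0.80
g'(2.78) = -0.25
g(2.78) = 0.29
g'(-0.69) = 2.74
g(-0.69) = 0.49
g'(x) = (2*x - 7)/(-2*x^3 - 3*x^2 + x - 2) + (x^2 - 7*x - 7)*(6*x^2 + 6*x - 1)/(-2*x^3 - 3*x^2 + x - 2)^2 = (2*x^4 - 28*x^3 - 62*x^2 - 46*x + 21)/(4*x^6 + 12*x^5 + 5*x^4 + 2*x^3 + 13*x^2 - 4*x + 4)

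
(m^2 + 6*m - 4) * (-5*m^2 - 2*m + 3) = -5*m^4 - 32*m^3 + 11*m^2 + 26*m - 12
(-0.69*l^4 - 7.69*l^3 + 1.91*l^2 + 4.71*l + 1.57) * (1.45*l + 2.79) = -1.0005*l^5 - 13.0756*l^4 - 18.6856*l^3 + 12.1584*l^2 + 15.4174*l + 4.3803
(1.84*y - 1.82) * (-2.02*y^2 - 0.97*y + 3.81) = -3.7168*y^3 + 1.8916*y^2 + 8.7758*y - 6.9342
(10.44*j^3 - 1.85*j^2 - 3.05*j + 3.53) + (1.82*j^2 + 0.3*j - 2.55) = 10.44*j^3 - 0.03*j^2 - 2.75*j + 0.98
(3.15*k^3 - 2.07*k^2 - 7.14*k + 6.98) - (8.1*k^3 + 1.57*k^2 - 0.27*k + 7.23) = -4.95*k^3 - 3.64*k^2 - 6.87*k - 0.25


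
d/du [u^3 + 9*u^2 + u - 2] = 3*u^2 + 18*u + 1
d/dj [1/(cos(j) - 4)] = sin(j)/(cos(j) - 4)^2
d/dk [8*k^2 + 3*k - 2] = 16*k + 3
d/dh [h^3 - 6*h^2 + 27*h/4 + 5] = 3*h^2 - 12*h + 27/4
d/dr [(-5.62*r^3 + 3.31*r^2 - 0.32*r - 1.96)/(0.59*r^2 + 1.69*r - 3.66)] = (-3.3158*r^4 - 18.9956*r^3 + 67.4903*r^2 - 21.9164*r + 4.4836)/(0.3481*r^4 + 1.9942*r^3 - 1.4627*r^2 - 12.3708*r + 13.3956)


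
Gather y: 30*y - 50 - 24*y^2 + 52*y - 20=-24*y^2 + 82*y - 70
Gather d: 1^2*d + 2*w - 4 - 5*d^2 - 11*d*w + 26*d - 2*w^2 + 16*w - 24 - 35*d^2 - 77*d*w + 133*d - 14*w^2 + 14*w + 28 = -40*d^2 + d*(160 - 88*w) - 16*w^2 + 32*w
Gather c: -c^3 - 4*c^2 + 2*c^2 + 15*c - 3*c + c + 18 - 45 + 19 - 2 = -c^3 - 2*c^2 + 13*c - 10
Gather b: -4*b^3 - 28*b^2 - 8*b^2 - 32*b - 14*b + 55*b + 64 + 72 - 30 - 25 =-4*b^3 - 36*b^2 + 9*b + 81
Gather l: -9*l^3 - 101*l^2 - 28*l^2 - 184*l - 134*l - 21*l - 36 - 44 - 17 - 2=-9*l^3 - 129*l^2 - 339*l - 99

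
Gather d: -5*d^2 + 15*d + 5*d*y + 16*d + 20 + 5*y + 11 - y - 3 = -5*d^2 + d*(5*y + 31) + 4*y + 28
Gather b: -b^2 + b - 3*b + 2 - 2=-b^2 - 2*b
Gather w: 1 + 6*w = 6*w + 1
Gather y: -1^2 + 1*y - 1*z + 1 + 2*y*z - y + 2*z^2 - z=2*y*z + 2*z^2 - 2*z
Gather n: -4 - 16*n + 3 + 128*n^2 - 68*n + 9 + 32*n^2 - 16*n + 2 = 160*n^2 - 100*n + 10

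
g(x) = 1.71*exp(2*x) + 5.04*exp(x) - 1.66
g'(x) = 3.42*exp(2*x) + 5.04*exp(x) = (3.42*exp(x) + 5.04)*exp(x)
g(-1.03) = 0.36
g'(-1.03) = 2.24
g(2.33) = 230.78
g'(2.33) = 413.08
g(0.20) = 7.05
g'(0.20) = 11.26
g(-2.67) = -1.30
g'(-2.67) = 0.37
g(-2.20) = -1.08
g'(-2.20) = 0.60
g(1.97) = 122.41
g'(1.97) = 211.99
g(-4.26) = -1.59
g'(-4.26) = 0.07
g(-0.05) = 4.68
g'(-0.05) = 7.89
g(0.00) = 5.09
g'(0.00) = 8.46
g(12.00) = 45297219124.52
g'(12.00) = 90593617968.21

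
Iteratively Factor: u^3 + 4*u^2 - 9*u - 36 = (u + 3)*(u^2 + u - 12) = (u + 3)*(u + 4)*(u - 3)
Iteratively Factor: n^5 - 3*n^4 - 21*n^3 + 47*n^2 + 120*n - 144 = (n - 4)*(n^4 + n^3 - 17*n^2 - 21*n + 36) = (n - 4)*(n + 3)*(n^3 - 2*n^2 - 11*n + 12) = (n - 4)*(n + 3)^2*(n^2 - 5*n + 4) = (n - 4)*(n - 1)*(n + 3)^2*(n - 4)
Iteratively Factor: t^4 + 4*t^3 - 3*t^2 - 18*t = (t)*(t^3 + 4*t^2 - 3*t - 18) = t*(t + 3)*(t^2 + t - 6) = t*(t + 3)^2*(t - 2)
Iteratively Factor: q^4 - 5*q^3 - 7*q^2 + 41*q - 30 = (q - 2)*(q^3 - 3*q^2 - 13*q + 15) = (q - 2)*(q - 1)*(q^2 - 2*q - 15) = (q - 5)*(q - 2)*(q - 1)*(q + 3)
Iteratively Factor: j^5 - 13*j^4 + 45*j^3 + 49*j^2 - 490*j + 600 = (j - 2)*(j^4 - 11*j^3 + 23*j^2 + 95*j - 300) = (j - 5)*(j - 2)*(j^3 - 6*j^2 - 7*j + 60) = (j - 5)^2*(j - 2)*(j^2 - j - 12) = (j - 5)^2*(j - 4)*(j - 2)*(j + 3)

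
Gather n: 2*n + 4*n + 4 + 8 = 6*n + 12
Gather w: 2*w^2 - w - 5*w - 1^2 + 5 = 2*w^2 - 6*w + 4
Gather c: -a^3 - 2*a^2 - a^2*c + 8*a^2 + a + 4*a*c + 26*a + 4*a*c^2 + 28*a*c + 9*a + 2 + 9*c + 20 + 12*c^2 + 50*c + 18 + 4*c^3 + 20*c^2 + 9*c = -a^3 + 6*a^2 + 36*a + 4*c^3 + c^2*(4*a + 32) + c*(-a^2 + 32*a + 68) + 40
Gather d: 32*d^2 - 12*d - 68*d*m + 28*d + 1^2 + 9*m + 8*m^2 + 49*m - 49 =32*d^2 + d*(16 - 68*m) + 8*m^2 + 58*m - 48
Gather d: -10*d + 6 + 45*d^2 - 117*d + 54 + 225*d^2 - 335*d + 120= 270*d^2 - 462*d + 180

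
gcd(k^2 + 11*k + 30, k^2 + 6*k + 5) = k + 5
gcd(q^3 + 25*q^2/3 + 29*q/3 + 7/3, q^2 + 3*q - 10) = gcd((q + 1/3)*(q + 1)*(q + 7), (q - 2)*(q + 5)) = 1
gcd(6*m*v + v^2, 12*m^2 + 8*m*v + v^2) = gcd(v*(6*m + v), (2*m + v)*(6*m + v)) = 6*m + v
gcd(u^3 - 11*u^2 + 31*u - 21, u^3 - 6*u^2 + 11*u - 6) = u^2 - 4*u + 3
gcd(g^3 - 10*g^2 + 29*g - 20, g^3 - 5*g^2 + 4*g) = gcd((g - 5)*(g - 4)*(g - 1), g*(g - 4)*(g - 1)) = g^2 - 5*g + 4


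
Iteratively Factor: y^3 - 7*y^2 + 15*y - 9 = (y - 1)*(y^2 - 6*y + 9) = (y - 3)*(y - 1)*(y - 3)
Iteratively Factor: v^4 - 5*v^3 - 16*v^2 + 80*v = (v + 4)*(v^3 - 9*v^2 + 20*v) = (v - 5)*(v + 4)*(v^2 - 4*v) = v*(v - 5)*(v + 4)*(v - 4)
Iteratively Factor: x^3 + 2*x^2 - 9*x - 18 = (x - 3)*(x^2 + 5*x + 6) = (x - 3)*(x + 3)*(x + 2)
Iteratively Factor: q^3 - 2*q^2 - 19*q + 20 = (q + 4)*(q^2 - 6*q + 5) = (q - 1)*(q + 4)*(q - 5)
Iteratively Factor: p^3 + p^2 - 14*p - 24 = (p + 2)*(p^2 - p - 12) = (p - 4)*(p + 2)*(p + 3)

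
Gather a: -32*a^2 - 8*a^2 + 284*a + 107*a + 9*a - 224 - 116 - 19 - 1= -40*a^2 + 400*a - 360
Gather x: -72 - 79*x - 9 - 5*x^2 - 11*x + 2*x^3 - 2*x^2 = 2*x^3 - 7*x^2 - 90*x - 81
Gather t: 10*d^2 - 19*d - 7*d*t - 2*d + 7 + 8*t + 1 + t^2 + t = 10*d^2 - 21*d + t^2 + t*(9 - 7*d) + 8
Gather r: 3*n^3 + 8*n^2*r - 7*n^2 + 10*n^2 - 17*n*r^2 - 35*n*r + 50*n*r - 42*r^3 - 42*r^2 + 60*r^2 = 3*n^3 + 3*n^2 - 42*r^3 + r^2*(18 - 17*n) + r*(8*n^2 + 15*n)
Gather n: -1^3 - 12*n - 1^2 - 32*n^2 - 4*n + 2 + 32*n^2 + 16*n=0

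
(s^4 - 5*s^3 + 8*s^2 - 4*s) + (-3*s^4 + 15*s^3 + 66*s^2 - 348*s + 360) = -2*s^4 + 10*s^3 + 74*s^2 - 352*s + 360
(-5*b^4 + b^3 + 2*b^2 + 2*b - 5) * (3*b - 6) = -15*b^5 + 33*b^4 - 6*b^2 - 27*b + 30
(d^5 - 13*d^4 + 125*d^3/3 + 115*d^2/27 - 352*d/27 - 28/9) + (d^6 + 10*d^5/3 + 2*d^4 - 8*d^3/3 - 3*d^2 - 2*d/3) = d^6 + 13*d^5/3 - 11*d^4 + 39*d^3 + 34*d^2/27 - 370*d/27 - 28/9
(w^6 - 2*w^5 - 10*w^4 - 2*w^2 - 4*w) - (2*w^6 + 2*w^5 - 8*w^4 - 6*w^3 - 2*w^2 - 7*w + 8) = -w^6 - 4*w^5 - 2*w^4 + 6*w^3 + 3*w - 8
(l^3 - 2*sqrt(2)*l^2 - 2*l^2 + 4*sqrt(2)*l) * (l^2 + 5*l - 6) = l^5 - 2*sqrt(2)*l^4 + 3*l^4 - 16*l^3 - 6*sqrt(2)*l^3 + 12*l^2 + 32*sqrt(2)*l^2 - 24*sqrt(2)*l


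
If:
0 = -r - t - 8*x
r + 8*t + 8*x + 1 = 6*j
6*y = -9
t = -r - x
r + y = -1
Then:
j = -5/12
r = 1/2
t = -1/2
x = 0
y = -3/2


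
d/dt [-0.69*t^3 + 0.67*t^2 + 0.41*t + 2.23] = -2.07*t^2 + 1.34*t + 0.41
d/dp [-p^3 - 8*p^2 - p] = -3*p^2 - 16*p - 1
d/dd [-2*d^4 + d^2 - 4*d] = -8*d^3 + 2*d - 4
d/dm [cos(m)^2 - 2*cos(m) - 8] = 2*(1 - cos(m))*sin(m)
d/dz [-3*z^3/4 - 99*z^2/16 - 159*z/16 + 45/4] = -9*z^2/4 - 99*z/8 - 159/16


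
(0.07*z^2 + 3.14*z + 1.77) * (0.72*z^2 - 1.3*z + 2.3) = 0.0504*z^4 + 2.1698*z^3 - 2.6466*z^2 + 4.921*z + 4.071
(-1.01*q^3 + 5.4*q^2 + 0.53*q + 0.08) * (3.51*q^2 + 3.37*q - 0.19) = -3.5451*q^5 + 15.5503*q^4 + 20.2502*q^3 + 1.0409*q^2 + 0.1689*q - 0.0152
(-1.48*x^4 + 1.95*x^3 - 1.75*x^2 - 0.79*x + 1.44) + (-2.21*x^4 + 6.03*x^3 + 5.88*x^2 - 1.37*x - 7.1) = -3.69*x^4 + 7.98*x^3 + 4.13*x^2 - 2.16*x - 5.66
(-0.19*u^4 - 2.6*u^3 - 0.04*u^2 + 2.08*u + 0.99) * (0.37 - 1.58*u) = 0.3002*u^5 + 4.0377*u^4 - 0.8988*u^3 - 3.3012*u^2 - 0.7946*u + 0.3663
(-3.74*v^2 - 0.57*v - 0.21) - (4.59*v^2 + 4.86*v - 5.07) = -8.33*v^2 - 5.43*v + 4.86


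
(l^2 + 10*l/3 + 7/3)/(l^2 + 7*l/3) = (l + 1)/l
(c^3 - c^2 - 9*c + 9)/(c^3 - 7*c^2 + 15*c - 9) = (c + 3)/(c - 3)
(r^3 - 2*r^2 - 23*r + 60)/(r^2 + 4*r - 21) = (r^2 + r - 20)/(r + 7)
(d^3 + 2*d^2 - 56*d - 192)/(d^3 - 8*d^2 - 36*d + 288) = (d + 4)/(d - 6)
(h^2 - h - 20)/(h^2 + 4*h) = (h - 5)/h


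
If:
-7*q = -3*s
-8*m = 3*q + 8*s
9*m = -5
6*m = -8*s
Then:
No Solution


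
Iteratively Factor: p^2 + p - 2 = (p + 2)*(p - 1)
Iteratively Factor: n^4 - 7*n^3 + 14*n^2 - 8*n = (n - 2)*(n^3 - 5*n^2 + 4*n) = (n - 4)*(n - 2)*(n^2 - n) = (n - 4)*(n - 2)*(n - 1)*(n)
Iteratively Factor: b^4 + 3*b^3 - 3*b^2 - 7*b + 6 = (b + 2)*(b^3 + b^2 - 5*b + 3) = (b - 1)*(b + 2)*(b^2 + 2*b - 3) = (b - 1)^2*(b + 2)*(b + 3)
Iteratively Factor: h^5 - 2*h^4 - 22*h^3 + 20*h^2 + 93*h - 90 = (h - 1)*(h^4 - h^3 - 23*h^2 - 3*h + 90) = (h - 1)*(h + 3)*(h^3 - 4*h^2 - 11*h + 30) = (h - 2)*(h - 1)*(h + 3)*(h^2 - 2*h - 15) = (h - 2)*(h - 1)*(h + 3)^2*(h - 5)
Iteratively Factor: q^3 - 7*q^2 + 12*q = (q - 3)*(q^2 - 4*q) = q*(q - 3)*(q - 4)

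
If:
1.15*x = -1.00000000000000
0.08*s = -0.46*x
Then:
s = 5.00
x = -0.87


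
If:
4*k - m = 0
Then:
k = m/4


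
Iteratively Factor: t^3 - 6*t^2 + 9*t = (t - 3)*(t^2 - 3*t) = (t - 3)^2*(t)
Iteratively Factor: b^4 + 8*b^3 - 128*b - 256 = (b - 4)*(b^3 + 12*b^2 + 48*b + 64) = (b - 4)*(b + 4)*(b^2 + 8*b + 16) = (b - 4)*(b + 4)^2*(b + 4)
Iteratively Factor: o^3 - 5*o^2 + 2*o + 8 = (o - 2)*(o^2 - 3*o - 4) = (o - 4)*(o - 2)*(o + 1)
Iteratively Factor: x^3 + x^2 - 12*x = (x + 4)*(x^2 - 3*x) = (x - 3)*(x + 4)*(x)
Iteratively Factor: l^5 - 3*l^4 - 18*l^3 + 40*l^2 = (l - 5)*(l^4 + 2*l^3 - 8*l^2) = (l - 5)*(l - 2)*(l^3 + 4*l^2) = (l - 5)*(l - 2)*(l + 4)*(l^2) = l*(l - 5)*(l - 2)*(l + 4)*(l)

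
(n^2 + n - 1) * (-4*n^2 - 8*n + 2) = -4*n^4 - 12*n^3 - 2*n^2 + 10*n - 2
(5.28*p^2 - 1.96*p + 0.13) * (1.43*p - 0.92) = 7.5504*p^3 - 7.6604*p^2 + 1.9891*p - 0.1196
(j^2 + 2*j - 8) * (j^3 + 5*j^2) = j^5 + 7*j^4 + 2*j^3 - 40*j^2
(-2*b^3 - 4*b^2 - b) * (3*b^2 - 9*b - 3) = -6*b^5 + 6*b^4 + 39*b^3 + 21*b^2 + 3*b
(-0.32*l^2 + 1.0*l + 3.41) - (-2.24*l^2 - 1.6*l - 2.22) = 1.92*l^2 + 2.6*l + 5.63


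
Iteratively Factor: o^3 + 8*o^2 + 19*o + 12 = (o + 3)*(o^2 + 5*o + 4) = (o + 1)*(o + 3)*(o + 4)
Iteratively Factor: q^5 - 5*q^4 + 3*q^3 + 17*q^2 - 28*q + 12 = (q + 2)*(q^4 - 7*q^3 + 17*q^2 - 17*q + 6) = (q - 3)*(q + 2)*(q^3 - 4*q^2 + 5*q - 2) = (q - 3)*(q - 2)*(q + 2)*(q^2 - 2*q + 1) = (q - 3)*(q - 2)*(q - 1)*(q + 2)*(q - 1)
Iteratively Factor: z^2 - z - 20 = (z + 4)*(z - 5)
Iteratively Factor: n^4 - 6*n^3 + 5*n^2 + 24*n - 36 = (n - 3)*(n^3 - 3*n^2 - 4*n + 12) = (n - 3)*(n - 2)*(n^2 - n - 6) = (n - 3)*(n - 2)*(n + 2)*(n - 3)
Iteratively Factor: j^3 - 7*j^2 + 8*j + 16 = (j + 1)*(j^2 - 8*j + 16) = (j - 4)*(j + 1)*(j - 4)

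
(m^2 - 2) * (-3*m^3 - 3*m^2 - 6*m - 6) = -3*m^5 - 3*m^4 + 12*m + 12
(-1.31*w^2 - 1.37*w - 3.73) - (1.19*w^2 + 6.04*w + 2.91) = -2.5*w^2 - 7.41*w - 6.64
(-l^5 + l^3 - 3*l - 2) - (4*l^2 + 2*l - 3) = -l^5 + l^3 - 4*l^2 - 5*l + 1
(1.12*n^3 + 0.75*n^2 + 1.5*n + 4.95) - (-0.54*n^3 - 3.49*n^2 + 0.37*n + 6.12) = 1.66*n^3 + 4.24*n^2 + 1.13*n - 1.17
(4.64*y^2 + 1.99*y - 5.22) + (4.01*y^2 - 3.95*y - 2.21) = 8.65*y^2 - 1.96*y - 7.43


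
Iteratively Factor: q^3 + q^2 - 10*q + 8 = (q + 4)*(q^2 - 3*q + 2) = (q - 2)*(q + 4)*(q - 1)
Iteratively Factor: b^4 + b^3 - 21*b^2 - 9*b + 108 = (b - 3)*(b^3 + 4*b^2 - 9*b - 36) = (b - 3)*(b + 3)*(b^2 + b - 12) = (b - 3)*(b + 3)*(b + 4)*(b - 3)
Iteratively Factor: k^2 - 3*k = (k)*(k - 3)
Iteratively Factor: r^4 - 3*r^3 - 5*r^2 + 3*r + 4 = (r - 4)*(r^3 + r^2 - r - 1) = (r - 4)*(r + 1)*(r^2 - 1) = (r - 4)*(r + 1)^2*(r - 1)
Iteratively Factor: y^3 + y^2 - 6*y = (y - 2)*(y^2 + 3*y) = y*(y - 2)*(y + 3)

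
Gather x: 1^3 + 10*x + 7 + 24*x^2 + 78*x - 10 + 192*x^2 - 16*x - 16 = 216*x^2 + 72*x - 18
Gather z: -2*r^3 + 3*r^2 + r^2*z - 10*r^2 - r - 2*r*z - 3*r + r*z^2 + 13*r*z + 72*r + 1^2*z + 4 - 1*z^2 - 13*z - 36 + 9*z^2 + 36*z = -2*r^3 - 7*r^2 + 68*r + z^2*(r + 8) + z*(r^2 + 11*r + 24) - 32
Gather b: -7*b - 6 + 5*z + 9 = -7*b + 5*z + 3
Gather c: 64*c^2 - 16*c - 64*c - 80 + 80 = 64*c^2 - 80*c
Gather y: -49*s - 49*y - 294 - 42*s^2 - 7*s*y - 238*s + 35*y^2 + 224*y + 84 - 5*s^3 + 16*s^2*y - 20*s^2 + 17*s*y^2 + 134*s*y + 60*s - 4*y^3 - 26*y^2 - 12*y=-5*s^3 - 62*s^2 - 227*s - 4*y^3 + y^2*(17*s + 9) + y*(16*s^2 + 127*s + 163) - 210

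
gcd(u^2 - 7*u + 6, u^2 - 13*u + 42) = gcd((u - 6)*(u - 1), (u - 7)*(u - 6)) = u - 6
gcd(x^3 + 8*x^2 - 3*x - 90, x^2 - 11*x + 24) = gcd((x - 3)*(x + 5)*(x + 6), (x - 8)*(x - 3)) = x - 3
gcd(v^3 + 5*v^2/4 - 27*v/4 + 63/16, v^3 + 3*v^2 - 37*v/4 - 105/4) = v + 7/2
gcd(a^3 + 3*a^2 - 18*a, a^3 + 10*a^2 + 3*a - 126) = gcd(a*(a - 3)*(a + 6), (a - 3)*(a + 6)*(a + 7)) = a^2 + 3*a - 18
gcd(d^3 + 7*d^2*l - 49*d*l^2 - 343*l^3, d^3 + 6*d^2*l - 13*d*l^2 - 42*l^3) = d + 7*l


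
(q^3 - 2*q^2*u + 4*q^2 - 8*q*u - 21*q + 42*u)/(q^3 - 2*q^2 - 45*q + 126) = (q - 2*u)/(q - 6)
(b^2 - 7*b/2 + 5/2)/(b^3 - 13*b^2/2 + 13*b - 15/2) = 1/(b - 3)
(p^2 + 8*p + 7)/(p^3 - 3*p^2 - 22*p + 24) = (p^2 + 8*p + 7)/(p^3 - 3*p^2 - 22*p + 24)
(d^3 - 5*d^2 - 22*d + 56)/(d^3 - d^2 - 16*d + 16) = (d^2 - 9*d + 14)/(d^2 - 5*d + 4)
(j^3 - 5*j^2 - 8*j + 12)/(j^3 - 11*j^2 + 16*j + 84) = (j - 1)/(j - 7)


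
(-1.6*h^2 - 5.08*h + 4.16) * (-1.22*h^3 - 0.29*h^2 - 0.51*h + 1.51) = 1.952*h^5 + 6.6616*h^4 - 2.786*h^3 - 1.0316*h^2 - 9.7924*h + 6.2816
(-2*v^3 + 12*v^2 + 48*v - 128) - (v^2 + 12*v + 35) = -2*v^3 + 11*v^2 + 36*v - 163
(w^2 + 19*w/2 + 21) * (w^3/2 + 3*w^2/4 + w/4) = w^5/2 + 11*w^4/2 + 143*w^3/8 + 145*w^2/8 + 21*w/4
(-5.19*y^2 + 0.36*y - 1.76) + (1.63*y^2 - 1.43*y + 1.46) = -3.56*y^2 - 1.07*y - 0.3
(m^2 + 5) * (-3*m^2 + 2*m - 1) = -3*m^4 + 2*m^3 - 16*m^2 + 10*m - 5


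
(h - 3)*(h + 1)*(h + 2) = h^3 - 7*h - 6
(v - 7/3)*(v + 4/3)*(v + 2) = v^3 + v^2 - 46*v/9 - 56/9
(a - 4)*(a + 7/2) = a^2 - a/2 - 14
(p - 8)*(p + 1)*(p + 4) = p^3 - 3*p^2 - 36*p - 32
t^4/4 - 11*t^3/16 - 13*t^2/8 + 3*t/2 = t*(t/4 + 1/2)*(t - 4)*(t - 3/4)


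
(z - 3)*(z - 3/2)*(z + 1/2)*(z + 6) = z^4 + 2*z^3 - 87*z^2/4 + 63*z/4 + 27/2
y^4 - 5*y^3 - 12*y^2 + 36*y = y*(y - 6)*(y - 2)*(y + 3)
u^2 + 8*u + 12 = (u + 2)*(u + 6)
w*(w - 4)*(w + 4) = w^3 - 16*w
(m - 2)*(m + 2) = m^2 - 4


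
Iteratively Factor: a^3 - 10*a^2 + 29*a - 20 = (a - 1)*(a^2 - 9*a + 20) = (a - 5)*(a - 1)*(a - 4)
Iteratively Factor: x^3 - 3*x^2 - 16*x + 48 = (x - 3)*(x^2 - 16) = (x - 3)*(x + 4)*(x - 4)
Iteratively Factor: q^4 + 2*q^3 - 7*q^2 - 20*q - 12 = (q + 2)*(q^3 - 7*q - 6) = (q - 3)*(q + 2)*(q^2 + 3*q + 2) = (q - 3)*(q + 2)^2*(q + 1)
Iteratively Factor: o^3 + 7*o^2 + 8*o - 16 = (o + 4)*(o^2 + 3*o - 4) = (o - 1)*(o + 4)*(o + 4)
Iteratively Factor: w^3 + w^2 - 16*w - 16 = (w + 1)*(w^2 - 16) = (w + 1)*(w + 4)*(w - 4)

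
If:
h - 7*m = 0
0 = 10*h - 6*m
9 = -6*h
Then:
No Solution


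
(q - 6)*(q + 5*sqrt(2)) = q^2 - 6*q + 5*sqrt(2)*q - 30*sqrt(2)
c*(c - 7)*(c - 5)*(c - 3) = c^4 - 15*c^3 + 71*c^2 - 105*c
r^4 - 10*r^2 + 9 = (r - 3)*(r - 1)*(r + 1)*(r + 3)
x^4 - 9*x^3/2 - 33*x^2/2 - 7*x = x*(x - 7)*(x + 1/2)*(x + 2)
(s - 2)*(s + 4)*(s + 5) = s^3 + 7*s^2 + 2*s - 40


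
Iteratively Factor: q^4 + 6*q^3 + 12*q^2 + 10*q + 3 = (q + 1)*(q^3 + 5*q^2 + 7*q + 3) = (q + 1)^2*(q^2 + 4*q + 3) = (q + 1)^2*(q + 3)*(q + 1)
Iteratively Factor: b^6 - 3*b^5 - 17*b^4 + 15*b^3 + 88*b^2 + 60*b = (b)*(b^5 - 3*b^4 - 17*b^3 + 15*b^2 + 88*b + 60) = b*(b + 2)*(b^4 - 5*b^3 - 7*b^2 + 29*b + 30) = b*(b + 2)^2*(b^3 - 7*b^2 + 7*b + 15) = b*(b - 5)*(b + 2)^2*(b^2 - 2*b - 3) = b*(b - 5)*(b + 1)*(b + 2)^2*(b - 3)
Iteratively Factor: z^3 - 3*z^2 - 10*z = (z)*(z^2 - 3*z - 10) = z*(z + 2)*(z - 5)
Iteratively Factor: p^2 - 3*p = (p - 3)*(p)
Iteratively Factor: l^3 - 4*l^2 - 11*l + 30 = (l + 3)*(l^2 - 7*l + 10) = (l - 5)*(l + 3)*(l - 2)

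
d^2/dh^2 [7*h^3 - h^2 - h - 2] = 42*h - 2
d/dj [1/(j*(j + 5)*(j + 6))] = (-j*(j + 5) - j*(j + 6) - (j + 5)*(j + 6))/(j^2*(j + 5)^2*(j + 6)^2)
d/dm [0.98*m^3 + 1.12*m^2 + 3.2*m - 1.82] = 2.94*m^2 + 2.24*m + 3.2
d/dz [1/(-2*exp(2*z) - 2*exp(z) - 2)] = (exp(z) + 1/2)*exp(z)/(exp(2*z) + exp(z) + 1)^2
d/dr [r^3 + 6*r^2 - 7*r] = 3*r^2 + 12*r - 7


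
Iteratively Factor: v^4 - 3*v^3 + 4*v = (v)*(v^3 - 3*v^2 + 4) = v*(v - 2)*(v^2 - v - 2) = v*(v - 2)*(v + 1)*(v - 2)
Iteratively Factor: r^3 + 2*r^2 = (r)*(r^2 + 2*r) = r^2*(r + 2)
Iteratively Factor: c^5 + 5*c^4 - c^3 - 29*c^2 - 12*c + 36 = (c + 2)*(c^4 + 3*c^3 - 7*c^2 - 15*c + 18) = (c + 2)*(c + 3)*(c^3 - 7*c + 6) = (c - 2)*(c + 2)*(c + 3)*(c^2 + 2*c - 3) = (c - 2)*(c - 1)*(c + 2)*(c + 3)*(c + 3)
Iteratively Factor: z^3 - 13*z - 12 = (z + 3)*(z^2 - 3*z - 4) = (z + 1)*(z + 3)*(z - 4)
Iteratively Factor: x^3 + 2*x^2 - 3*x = (x)*(x^2 + 2*x - 3) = x*(x - 1)*(x + 3)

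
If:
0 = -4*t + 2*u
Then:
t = u/2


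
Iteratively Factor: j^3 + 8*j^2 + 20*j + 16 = (j + 4)*(j^2 + 4*j + 4) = (j + 2)*(j + 4)*(j + 2)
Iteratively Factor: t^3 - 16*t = (t + 4)*(t^2 - 4*t) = t*(t + 4)*(t - 4)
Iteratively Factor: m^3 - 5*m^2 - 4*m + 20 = (m + 2)*(m^2 - 7*m + 10) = (m - 2)*(m + 2)*(m - 5)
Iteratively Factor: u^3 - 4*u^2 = (u)*(u^2 - 4*u) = u^2*(u - 4)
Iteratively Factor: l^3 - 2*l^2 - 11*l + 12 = (l - 4)*(l^2 + 2*l - 3) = (l - 4)*(l + 3)*(l - 1)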